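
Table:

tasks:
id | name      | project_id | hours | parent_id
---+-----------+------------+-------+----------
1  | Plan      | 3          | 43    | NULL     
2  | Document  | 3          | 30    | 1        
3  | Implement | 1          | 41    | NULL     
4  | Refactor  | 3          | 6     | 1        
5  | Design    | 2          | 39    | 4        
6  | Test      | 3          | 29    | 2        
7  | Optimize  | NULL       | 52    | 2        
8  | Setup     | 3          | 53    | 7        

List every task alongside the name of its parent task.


This is a self-join: tasks is joined to a second copy of itself, matching each row's parent_id to another row's id. Use LEFT JOIN so rows with parent_id=NULL are kept.
  - task 1 (Plan): parent_id=NULL -> NULL
  - task 2 (Document): parent_id=1 -> Plan
  - task 3 (Implement): parent_id=NULL -> NULL
  - task 4 (Refactor): parent_id=1 -> Plan
  - task 5 (Design): parent_id=4 -> Refactor
  - task 6 (Test): parent_id=2 -> Document
  - task 7 (Optimize): parent_id=2 -> Document
  - task 8 (Setup): parent_id=7 -> Optimize

SQL:
SELECT a.name AS item, b.name AS parent
FROM tasks a
LEFT JOIN tasks b ON a.parent_id = b.id

Result:
item      | parent  
----------+---------
Plan      | NULL    
Document  | Plan    
Implement | NULL    
Refactor  | Plan    
Design    | Refactor
Test      | Document
Optimize  | Document
Setup     | Optimize


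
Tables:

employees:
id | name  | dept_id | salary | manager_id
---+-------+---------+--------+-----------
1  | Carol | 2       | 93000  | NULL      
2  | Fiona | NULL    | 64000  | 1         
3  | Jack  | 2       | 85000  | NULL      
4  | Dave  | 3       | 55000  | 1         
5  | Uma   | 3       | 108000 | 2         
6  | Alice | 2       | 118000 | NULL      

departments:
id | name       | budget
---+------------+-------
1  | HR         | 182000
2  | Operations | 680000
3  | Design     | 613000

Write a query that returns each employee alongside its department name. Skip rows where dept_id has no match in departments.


INNER JOIN keeps only employees rows whose dept_id matches an id in departments. Walk through each employee:
  - employee 1 (Carol): dept_id=2 -> matches Operations
  - employee 2 (Fiona): dept_id=NULL, no match -> dropped
  - employee 3 (Jack): dept_id=2 -> matches Operations
  - employee 4 (Dave): dept_id=3 -> matches Design
  - employee 5 (Uma): dept_id=3 -> matches Design
  - employee 6 (Alice): dept_id=2 -> matches Operations
So 1 of 6 rows is dropped.

SQL:
SELECT a.name, b.name AS department
FROM employees a
INNER JOIN departments b ON a.dept_id = b.id

Result:
name  | department
------+-----------
Carol | Operations
Jack  | Operations
Dave  | Design    
Uma   | Design    
Alice | Operations


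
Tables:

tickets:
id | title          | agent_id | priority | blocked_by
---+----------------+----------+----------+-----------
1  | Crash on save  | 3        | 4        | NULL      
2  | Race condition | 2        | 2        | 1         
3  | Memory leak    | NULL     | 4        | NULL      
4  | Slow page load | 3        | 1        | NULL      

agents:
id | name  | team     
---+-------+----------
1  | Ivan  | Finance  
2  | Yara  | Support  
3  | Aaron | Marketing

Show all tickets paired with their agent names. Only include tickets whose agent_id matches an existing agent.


INNER JOIN keeps only tickets rows whose agent_id matches an id in agents. Walk through each ticket:
  - ticket 1 (Crash on save): agent_id=3 -> matches Aaron
  - ticket 2 (Race condition): agent_id=2 -> matches Yara
  - ticket 3 (Memory leak): agent_id=NULL, no match -> dropped
  - ticket 4 (Slow page load): agent_id=3 -> matches Aaron
So 1 of 4 rows is dropped.

SQL:
SELECT a.title, b.name AS agent
FROM tickets a
INNER JOIN agents b ON a.agent_id = b.id

Result:
title          | agent
---------------+------
Crash on save  | Aaron
Race condition | Yara 
Slow page load | Aaron


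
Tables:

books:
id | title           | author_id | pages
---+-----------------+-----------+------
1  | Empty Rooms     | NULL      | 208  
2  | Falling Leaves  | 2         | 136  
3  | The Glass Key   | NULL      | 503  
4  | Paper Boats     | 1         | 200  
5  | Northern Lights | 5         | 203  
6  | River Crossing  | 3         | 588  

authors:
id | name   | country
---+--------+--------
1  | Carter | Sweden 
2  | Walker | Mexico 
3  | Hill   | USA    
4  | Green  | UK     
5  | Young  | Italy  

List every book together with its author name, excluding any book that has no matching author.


INNER JOIN keeps only books rows whose author_id matches an id in authors. Walk through each book:
  - book 1 (Empty Rooms): author_id=NULL, no match -> dropped
  - book 2 (Falling Leaves): author_id=2 -> matches Walker
  - book 3 (The Glass Key): author_id=NULL, no match -> dropped
  - book 4 (Paper Boats): author_id=1 -> matches Carter
  - book 5 (Northern Lights): author_id=5 -> matches Young
  - book 6 (River Crossing): author_id=3 -> matches Hill
So 2 of 6 rows are dropped.

SQL:
SELECT a.title, b.name AS author
FROM books a
INNER JOIN authors b ON a.author_id = b.id

Result:
title           | author
----------------+-------
Falling Leaves  | Walker
Paper Boats     | Carter
Northern Lights | Young 
River Crossing  | Hill  


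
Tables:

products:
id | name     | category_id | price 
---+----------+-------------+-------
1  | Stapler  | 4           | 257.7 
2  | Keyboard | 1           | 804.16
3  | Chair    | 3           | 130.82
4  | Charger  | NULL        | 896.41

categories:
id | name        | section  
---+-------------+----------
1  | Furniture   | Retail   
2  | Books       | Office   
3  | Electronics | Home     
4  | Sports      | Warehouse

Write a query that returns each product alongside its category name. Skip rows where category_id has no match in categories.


INNER JOIN keeps only products rows whose category_id matches an id in categories. Walk through each product:
  - product 1 (Stapler): category_id=4 -> matches Sports
  - product 2 (Keyboard): category_id=1 -> matches Furniture
  - product 3 (Chair): category_id=3 -> matches Electronics
  - product 4 (Charger): category_id=NULL, no match -> dropped
So 1 of 4 rows is dropped.

SQL:
SELECT a.name, b.name AS category
FROM products a
INNER JOIN categories b ON a.category_id = b.id

Result:
name     | category   
---------+------------
Stapler  | Sports     
Keyboard | Furniture  
Chair    | Electronics


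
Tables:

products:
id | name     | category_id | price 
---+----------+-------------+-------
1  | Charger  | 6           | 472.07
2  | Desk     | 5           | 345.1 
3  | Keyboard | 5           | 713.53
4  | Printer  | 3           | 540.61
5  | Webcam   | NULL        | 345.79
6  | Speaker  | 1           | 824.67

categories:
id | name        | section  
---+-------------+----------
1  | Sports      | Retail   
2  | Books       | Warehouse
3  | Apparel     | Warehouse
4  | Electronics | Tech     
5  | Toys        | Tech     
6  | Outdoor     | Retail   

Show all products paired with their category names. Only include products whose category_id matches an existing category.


INNER JOIN keeps only products rows whose category_id matches an id in categories. Walk through each product:
  - product 1 (Charger): category_id=6 -> matches Outdoor
  - product 2 (Desk): category_id=5 -> matches Toys
  - product 3 (Keyboard): category_id=5 -> matches Toys
  - product 4 (Printer): category_id=3 -> matches Apparel
  - product 5 (Webcam): category_id=NULL, no match -> dropped
  - product 6 (Speaker): category_id=1 -> matches Sports
So 1 of 6 rows is dropped.

SQL:
SELECT a.name, b.name AS category
FROM products a
INNER JOIN categories b ON a.category_id = b.id

Result:
name     | category
---------+---------
Charger  | Outdoor 
Desk     | Toys    
Keyboard | Toys    
Printer  | Apparel 
Speaker  | Sports  


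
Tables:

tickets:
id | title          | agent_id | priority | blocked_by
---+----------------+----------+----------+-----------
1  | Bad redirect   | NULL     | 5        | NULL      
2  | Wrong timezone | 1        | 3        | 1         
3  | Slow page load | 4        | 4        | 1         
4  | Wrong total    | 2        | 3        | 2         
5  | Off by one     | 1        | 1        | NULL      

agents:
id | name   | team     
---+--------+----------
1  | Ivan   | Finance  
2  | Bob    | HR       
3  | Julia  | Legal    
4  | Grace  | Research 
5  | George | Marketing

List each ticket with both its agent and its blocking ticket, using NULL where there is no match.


Two LEFT JOINs from the same base table tickets: one to agents via agent_id, one to tickets itself via blocked_by. Both are LEFT so every ticket is preserved.
Match against agents:
  - ticket 1 (Bad redirect): agent_id=NULL, no match -> kept with NULL
  - ticket 2 (Wrong timezone): agent_id=1 -> matches Ivan
  - ticket 3 (Slow page load): agent_id=4 -> matches Grace
  - ticket 4 (Wrong total): agent_id=2 -> matches Bob
  - ticket 5 (Off by one): agent_id=1 -> matches Ivan
Match against tickets (self):
  - ticket 1 (Bad redirect): blocked_by=NULL -> NULL
  - ticket 2 (Wrong timezone): blocked_by=1 -> Bad redirect
  - ticket 3 (Slow page load): blocked_by=1 -> Bad redirect
  - ticket 4 (Wrong total): blocked_by=2 -> Wrong timezone
  - ticket 5 (Off by one): blocked_by=NULL -> NULL

SQL:
SELECT a.title, b.name AS agent, c.title AS blocked_by
FROM tickets a
LEFT JOIN agents b ON a.agent_id = b.id
LEFT JOIN tickets c ON a.blocked_by = c.id

Result:
title          | agent | blocked_by    
---------------+-------+---------------
Bad redirect   | NULL  | NULL          
Wrong timezone | Ivan  | Bad redirect  
Slow page load | Grace | Bad redirect  
Wrong total    | Bob   | Wrong timezone
Off by one     | Ivan  | NULL          


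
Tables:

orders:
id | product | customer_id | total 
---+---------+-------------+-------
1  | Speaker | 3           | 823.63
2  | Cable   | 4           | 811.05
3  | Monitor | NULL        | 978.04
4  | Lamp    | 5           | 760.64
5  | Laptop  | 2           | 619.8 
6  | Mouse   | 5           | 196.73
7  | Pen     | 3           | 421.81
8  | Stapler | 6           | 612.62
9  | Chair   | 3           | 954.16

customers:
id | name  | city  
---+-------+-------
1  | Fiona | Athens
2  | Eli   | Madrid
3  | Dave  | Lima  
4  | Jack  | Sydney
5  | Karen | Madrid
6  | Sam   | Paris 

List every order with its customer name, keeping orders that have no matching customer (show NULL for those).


LEFT JOIN keeps every row from orders (the left table); where customer_id has no match in customers, the customer columns become NULL. Walk through each order:
  - order 1 (Speaker): customer_id=3 -> matches Dave
  - order 2 (Cable): customer_id=4 -> matches Jack
  - order 3 (Monitor): customer_id=NULL, no match -> kept with NULL
  - order 4 (Lamp): customer_id=5 -> matches Karen
  - order 5 (Laptop): customer_id=2 -> matches Eli
  - order 6 (Mouse): customer_id=5 -> matches Karen
  - order 7 (Pen): customer_id=3 -> matches Dave
  - order 8 (Stapler): customer_id=6 -> matches Sam
  - order 9 (Chair): customer_id=3 -> matches Dave
All 9 rows appear; 1 has NULL customer.

SQL:
SELECT a.product, b.name AS customer
FROM orders a
LEFT JOIN customers b ON a.customer_id = b.id

Result:
product | customer
--------+---------
Speaker | Dave    
Cable   | Jack    
Monitor | NULL    
Lamp    | Karen   
Laptop  | Eli     
Mouse   | Karen   
Pen     | Dave    
Stapler | Sam     
Chair   | Dave    


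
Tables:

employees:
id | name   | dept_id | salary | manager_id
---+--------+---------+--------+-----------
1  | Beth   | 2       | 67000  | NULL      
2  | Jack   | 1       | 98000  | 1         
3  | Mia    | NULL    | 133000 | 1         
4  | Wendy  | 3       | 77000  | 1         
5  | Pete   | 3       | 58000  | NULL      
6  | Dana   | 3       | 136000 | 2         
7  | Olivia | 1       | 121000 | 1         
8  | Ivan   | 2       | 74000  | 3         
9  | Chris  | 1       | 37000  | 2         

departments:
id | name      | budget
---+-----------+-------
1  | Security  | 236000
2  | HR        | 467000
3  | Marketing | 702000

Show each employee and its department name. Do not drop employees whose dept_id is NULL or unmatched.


LEFT JOIN keeps every row from employees (the left table); where dept_id has no match in departments, the department columns become NULL. Walk through each employee:
  - employee 1 (Beth): dept_id=2 -> matches HR
  - employee 2 (Jack): dept_id=1 -> matches Security
  - employee 3 (Mia): dept_id=NULL, no match -> kept with NULL
  - employee 4 (Wendy): dept_id=3 -> matches Marketing
  - employee 5 (Pete): dept_id=3 -> matches Marketing
  - employee 6 (Dana): dept_id=3 -> matches Marketing
  - employee 7 (Olivia): dept_id=1 -> matches Security
  - employee 8 (Ivan): dept_id=2 -> matches HR
  - employee 9 (Chris): dept_id=1 -> matches Security
All 9 rows appear; 1 has NULL department.

SQL:
SELECT a.name, b.name AS department
FROM employees a
LEFT JOIN departments b ON a.dept_id = b.id

Result:
name   | department
-------+-----------
Beth   | HR        
Jack   | Security  
Mia    | NULL      
Wendy  | Marketing 
Pete   | Marketing 
Dana   | Marketing 
Olivia | Security  
Ivan   | HR        
Chris  | Security  


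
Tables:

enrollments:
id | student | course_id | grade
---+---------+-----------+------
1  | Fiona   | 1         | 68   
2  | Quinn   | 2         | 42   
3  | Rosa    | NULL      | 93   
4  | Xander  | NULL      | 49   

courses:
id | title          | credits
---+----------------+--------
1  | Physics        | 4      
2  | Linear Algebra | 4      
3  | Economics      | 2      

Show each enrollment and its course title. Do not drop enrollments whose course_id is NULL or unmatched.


LEFT JOIN keeps every row from enrollments (the left table); where course_id has no match in courses, the course columns become NULL. Walk through each enrollment:
  - enrollment 1 (Fiona): course_id=1 -> matches Physics
  - enrollment 2 (Quinn): course_id=2 -> matches Linear Algebra
  - enrollment 3 (Rosa): course_id=NULL, no match -> kept with NULL
  - enrollment 4 (Xander): course_id=NULL, no match -> kept with NULL
All 4 rows appear; 2 have NULL course.

SQL:
SELECT a.student, b.title AS course
FROM enrollments a
LEFT JOIN courses b ON a.course_id = b.id

Result:
student | course        
--------+---------------
Fiona   | Physics       
Quinn   | Linear Algebra
Rosa    | NULL          
Xander  | NULL          


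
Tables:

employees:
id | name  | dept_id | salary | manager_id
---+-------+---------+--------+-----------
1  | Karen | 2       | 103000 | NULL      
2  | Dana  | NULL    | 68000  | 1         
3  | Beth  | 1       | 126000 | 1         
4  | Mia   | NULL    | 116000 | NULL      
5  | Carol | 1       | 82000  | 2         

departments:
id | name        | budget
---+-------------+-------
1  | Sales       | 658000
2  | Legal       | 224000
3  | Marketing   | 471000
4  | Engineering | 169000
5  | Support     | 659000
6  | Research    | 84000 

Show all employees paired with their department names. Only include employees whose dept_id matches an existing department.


INNER JOIN keeps only employees rows whose dept_id matches an id in departments. Walk through each employee:
  - employee 1 (Karen): dept_id=2 -> matches Legal
  - employee 2 (Dana): dept_id=NULL, no match -> dropped
  - employee 3 (Beth): dept_id=1 -> matches Sales
  - employee 4 (Mia): dept_id=NULL, no match -> dropped
  - employee 5 (Carol): dept_id=1 -> matches Sales
So 2 of 5 rows are dropped.

SQL:
SELECT a.name, b.name AS department
FROM employees a
INNER JOIN departments b ON a.dept_id = b.id

Result:
name  | department
------+-----------
Karen | Legal     
Beth  | Sales     
Carol | Sales     


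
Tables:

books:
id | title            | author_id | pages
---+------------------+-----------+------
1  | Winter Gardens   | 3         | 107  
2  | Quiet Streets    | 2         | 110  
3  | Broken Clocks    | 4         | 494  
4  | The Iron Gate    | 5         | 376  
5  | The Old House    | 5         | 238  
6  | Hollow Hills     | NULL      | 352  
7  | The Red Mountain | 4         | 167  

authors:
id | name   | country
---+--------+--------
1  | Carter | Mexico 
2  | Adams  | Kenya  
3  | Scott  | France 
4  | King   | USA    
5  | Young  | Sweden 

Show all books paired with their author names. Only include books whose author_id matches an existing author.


INNER JOIN keeps only books rows whose author_id matches an id in authors. Walk through each book:
  - book 1 (Winter Gardens): author_id=3 -> matches Scott
  - book 2 (Quiet Streets): author_id=2 -> matches Adams
  - book 3 (Broken Clocks): author_id=4 -> matches King
  - book 4 (The Iron Gate): author_id=5 -> matches Young
  - book 5 (The Old House): author_id=5 -> matches Young
  - book 6 (Hollow Hills): author_id=NULL, no match -> dropped
  - book 7 (The Red Mountain): author_id=4 -> matches King
So 1 of 7 rows is dropped.

SQL:
SELECT a.title, b.name AS author
FROM books a
INNER JOIN authors b ON a.author_id = b.id

Result:
title            | author
-----------------+-------
Winter Gardens   | Scott 
Quiet Streets    | Adams 
Broken Clocks    | King  
The Iron Gate    | Young 
The Old House    | Young 
The Red Mountain | King  


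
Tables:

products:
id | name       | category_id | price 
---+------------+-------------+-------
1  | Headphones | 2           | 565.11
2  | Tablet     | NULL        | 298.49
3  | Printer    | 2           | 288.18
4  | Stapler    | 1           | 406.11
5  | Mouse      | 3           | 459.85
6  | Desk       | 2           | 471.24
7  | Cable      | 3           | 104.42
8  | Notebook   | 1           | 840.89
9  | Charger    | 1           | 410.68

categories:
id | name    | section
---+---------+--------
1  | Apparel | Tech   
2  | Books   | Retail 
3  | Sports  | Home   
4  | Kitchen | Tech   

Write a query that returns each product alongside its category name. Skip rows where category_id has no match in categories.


INNER JOIN keeps only products rows whose category_id matches an id in categories. Walk through each product:
  - product 1 (Headphones): category_id=2 -> matches Books
  - product 2 (Tablet): category_id=NULL, no match -> dropped
  - product 3 (Printer): category_id=2 -> matches Books
  - product 4 (Stapler): category_id=1 -> matches Apparel
  - product 5 (Mouse): category_id=3 -> matches Sports
  - product 6 (Desk): category_id=2 -> matches Books
  - product 7 (Cable): category_id=3 -> matches Sports
  - product 8 (Notebook): category_id=1 -> matches Apparel
  - product 9 (Charger): category_id=1 -> matches Apparel
So 1 of 9 rows is dropped.

SQL:
SELECT a.name, b.name AS category
FROM products a
INNER JOIN categories b ON a.category_id = b.id

Result:
name       | category
-----------+---------
Headphones | Books   
Printer    | Books   
Stapler    | Apparel 
Mouse      | Sports  
Desk       | Books   
Cable      | Sports  
Notebook   | Apparel 
Charger    | Apparel 


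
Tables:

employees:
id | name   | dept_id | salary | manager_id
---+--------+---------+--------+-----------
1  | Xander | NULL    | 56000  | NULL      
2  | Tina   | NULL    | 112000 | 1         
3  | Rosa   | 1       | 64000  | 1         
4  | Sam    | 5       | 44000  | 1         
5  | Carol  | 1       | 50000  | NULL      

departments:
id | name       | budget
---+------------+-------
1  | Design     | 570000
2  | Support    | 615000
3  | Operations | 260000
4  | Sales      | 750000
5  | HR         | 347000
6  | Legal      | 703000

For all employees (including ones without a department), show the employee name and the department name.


LEFT JOIN keeps every row from employees (the left table); where dept_id has no match in departments, the department columns become NULL. Walk through each employee:
  - employee 1 (Xander): dept_id=NULL, no match -> kept with NULL
  - employee 2 (Tina): dept_id=NULL, no match -> kept with NULL
  - employee 3 (Rosa): dept_id=1 -> matches Design
  - employee 4 (Sam): dept_id=5 -> matches HR
  - employee 5 (Carol): dept_id=1 -> matches Design
All 5 rows appear; 2 have NULL department.

SQL:
SELECT a.name, b.name AS department
FROM employees a
LEFT JOIN departments b ON a.dept_id = b.id

Result:
name   | department
-------+-----------
Xander | NULL      
Tina   | NULL      
Rosa   | Design    
Sam    | HR        
Carol  | Design    


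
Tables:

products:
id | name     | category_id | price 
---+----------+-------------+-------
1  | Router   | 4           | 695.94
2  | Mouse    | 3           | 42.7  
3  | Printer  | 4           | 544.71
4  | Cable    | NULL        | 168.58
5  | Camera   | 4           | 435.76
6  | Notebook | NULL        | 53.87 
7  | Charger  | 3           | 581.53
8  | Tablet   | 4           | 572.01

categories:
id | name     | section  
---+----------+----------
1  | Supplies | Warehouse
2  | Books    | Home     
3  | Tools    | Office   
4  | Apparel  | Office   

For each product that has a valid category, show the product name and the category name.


INNER JOIN keeps only products rows whose category_id matches an id in categories. Walk through each product:
  - product 1 (Router): category_id=4 -> matches Apparel
  - product 2 (Mouse): category_id=3 -> matches Tools
  - product 3 (Printer): category_id=4 -> matches Apparel
  - product 4 (Cable): category_id=NULL, no match -> dropped
  - product 5 (Camera): category_id=4 -> matches Apparel
  - product 6 (Notebook): category_id=NULL, no match -> dropped
  - product 7 (Charger): category_id=3 -> matches Tools
  - product 8 (Tablet): category_id=4 -> matches Apparel
So 2 of 8 rows are dropped.

SQL:
SELECT a.name, b.name AS category
FROM products a
INNER JOIN categories b ON a.category_id = b.id

Result:
name    | category
--------+---------
Router  | Apparel 
Mouse   | Tools   
Printer | Apparel 
Camera  | Apparel 
Charger | Tools   
Tablet  | Apparel 


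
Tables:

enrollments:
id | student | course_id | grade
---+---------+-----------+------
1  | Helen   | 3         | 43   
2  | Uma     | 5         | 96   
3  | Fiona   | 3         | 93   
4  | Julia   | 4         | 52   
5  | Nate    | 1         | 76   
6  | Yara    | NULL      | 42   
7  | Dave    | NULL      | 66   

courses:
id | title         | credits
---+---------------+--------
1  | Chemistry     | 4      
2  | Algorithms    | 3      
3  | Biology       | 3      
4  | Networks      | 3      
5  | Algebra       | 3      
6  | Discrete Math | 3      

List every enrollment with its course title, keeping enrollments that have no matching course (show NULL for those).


LEFT JOIN keeps every row from enrollments (the left table); where course_id has no match in courses, the course columns become NULL. Walk through each enrollment:
  - enrollment 1 (Helen): course_id=3 -> matches Biology
  - enrollment 2 (Uma): course_id=5 -> matches Algebra
  - enrollment 3 (Fiona): course_id=3 -> matches Biology
  - enrollment 4 (Julia): course_id=4 -> matches Networks
  - enrollment 5 (Nate): course_id=1 -> matches Chemistry
  - enrollment 6 (Yara): course_id=NULL, no match -> kept with NULL
  - enrollment 7 (Dave): course_id=NULL, no match -> kept with NULL
All 7 rows appear; 2 have NULL course.

SQL:
SELECT a.student, b.title AS course
FROM enrollments a
LEFT JOIN courses b ON a.course_id = b.id

Result:
student | course   
--------+----------
Helen   | Biology  
Uma     | Algebra  
Fiona   | Biology  
Julia   | Networks 
Nate    | Chemistry
Yara    | NULL     
Dave    | NULL     


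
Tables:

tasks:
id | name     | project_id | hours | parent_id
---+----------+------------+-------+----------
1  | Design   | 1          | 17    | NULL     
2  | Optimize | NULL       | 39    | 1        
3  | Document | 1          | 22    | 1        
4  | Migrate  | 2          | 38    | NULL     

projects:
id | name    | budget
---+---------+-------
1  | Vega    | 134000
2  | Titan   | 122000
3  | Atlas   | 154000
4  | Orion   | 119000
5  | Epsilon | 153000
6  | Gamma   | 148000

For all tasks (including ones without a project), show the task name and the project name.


LEFT JOIN keeps every row from tasks (the left table); where project_id has no match in projects, the project columns become NULL. Walk through each task:
  - task 1 (Design): project_id=1 -> matches Vega
  - task 2 (Optimize): project_id=NULL, no match -> kept with NULL
  - task 3 (Document): project_id=1 -> matches Vega
  - task 4 (Migrate): project_id=2 -> matches Titan
All 4 rows appear; 1 has NULL project.

SQL:
SELECT a.name, b.name AS project
FROM tasks a
LEFT JOIN projects b ON a.project_id = b.id

Result:
name     | project
---------+--------
Design   | Vega   
Optimize | NULL   
Document | Vega   
Migrate  | Titan  


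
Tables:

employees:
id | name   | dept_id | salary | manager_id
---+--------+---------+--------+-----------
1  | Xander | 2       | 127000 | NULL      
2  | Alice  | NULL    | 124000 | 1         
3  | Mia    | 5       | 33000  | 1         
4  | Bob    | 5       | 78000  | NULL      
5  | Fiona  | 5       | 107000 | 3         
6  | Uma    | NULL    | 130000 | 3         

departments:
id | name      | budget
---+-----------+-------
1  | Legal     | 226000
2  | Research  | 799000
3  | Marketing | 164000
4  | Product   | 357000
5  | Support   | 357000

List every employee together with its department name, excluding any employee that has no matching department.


INNER JOIN keeps only employees rows whose dept_id matches an id in departments. Walk through each employee:
  - employee 1 (Xander): dept_id=2 -> matches Research
  - employee 2 (Alice): dept_id=NULL, no match -> dropped
  - employee 3 (Mia): dept_id=5 -> matches Support
  - employee 4 (Bob): dept_id=5 -> matches Support
  - employee 5 (Fiona): dept_id=5 -> matches Support
  - employee 6 (Uma): dept_id=NULL, no match -> dropped
So 2 of 6 rows are dropped.

SQL:
SELECT a.name, b.name AS department
FROM employees a
INNER JOIN departments b ON a.dept_id = b.id

Result:
name   | department
-------+-----------
Xander | Research  
Mia    | Support   
Bob    | Support   
Fiona  | Support   


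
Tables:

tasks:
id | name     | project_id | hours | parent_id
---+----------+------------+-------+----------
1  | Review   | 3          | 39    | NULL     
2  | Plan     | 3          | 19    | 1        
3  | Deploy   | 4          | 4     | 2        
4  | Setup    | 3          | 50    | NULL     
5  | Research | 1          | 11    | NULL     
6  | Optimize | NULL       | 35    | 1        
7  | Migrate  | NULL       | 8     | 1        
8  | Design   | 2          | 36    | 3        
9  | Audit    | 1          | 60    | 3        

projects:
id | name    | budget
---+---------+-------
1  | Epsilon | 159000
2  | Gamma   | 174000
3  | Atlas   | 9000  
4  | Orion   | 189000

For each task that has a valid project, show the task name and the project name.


INNER JOIN keeps only tasks rows whose project_id matches an id in projects. Walk through each task:
  - task 1 (Review): project_id=3 -> matches Atlas
  - task 2 (Plan): project_id=3 -> matches Atlas
  - task 3 (Deploy): project_id=4 -> matches Orion
  - task 4 (Setup): project_id=3 -> matches Atlas
  - task 5 (Research): project_id=1 -> matches Epsilon
  - task 6 (Optimize): project_id=NULL, no match -> dropped
  - task 7 (Migrate): project_id=NULL, no match -> dropped
  - task 8 (Design): project_id=2 -> matches Gamma
  - task 9 (Audit): project_id=1 -> matches Epsilon
So 2 of 9 rows are dropped.

SQL:
SELECT a.name, b.name AS project
FROM tasks a
INNER JOIN projects b ON a.project_id = b.id

Result:
name     | project
---------+--------
Review   | Atlas  
Plan     | Atlas  
Deploy   | Orion  
Setup    | Atlas  
Research | Epsilon
Design   | Gamma  
Audit    | Epsilon


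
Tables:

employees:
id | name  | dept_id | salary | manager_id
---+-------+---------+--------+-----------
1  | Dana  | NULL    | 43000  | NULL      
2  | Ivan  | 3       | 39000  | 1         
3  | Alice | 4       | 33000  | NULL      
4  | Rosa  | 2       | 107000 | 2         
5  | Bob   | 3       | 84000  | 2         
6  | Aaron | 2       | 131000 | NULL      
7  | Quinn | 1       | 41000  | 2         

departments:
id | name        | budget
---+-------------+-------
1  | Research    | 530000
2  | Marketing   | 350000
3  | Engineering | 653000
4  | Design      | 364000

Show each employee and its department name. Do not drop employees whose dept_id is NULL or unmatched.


LEFT JOIN keeps every row from employees (the left table); where dept_id has no match in departments, the department columns become NULL. Walk through each employee:
  - employee 1 (Dana): dept_id=NULL, no match -> kept with NULL
  - employee 2 (Ivan): dept_id=3 -> matches Engineering
  - employee 3 (Alice): dept_id=4 -> matches Design
  - employee 4 (Rosa): dept_id=2 -> matches Marketing
  - employee 5 (Bob): dept_id=3 -> matches Engineering
  - employee 6 (Aaron): dept_id=2 -> matches Marketing
  - employee 7 (Quinn): dept_id=1 -> matches Research
All 7 rows appear; 1 has NULL department.

SQL:
SELECT a.name, b.name AS department
FROM employees a
LEFT JOIN departments b ON a.dept_id = b.id

Result:
name  | department 
------+------------
Dana  | NULL       
Ivan  | Engineering
Alice | Design     
Rosa  | Marketing  
Bob   | Engineering
Aaron | Marketing  
Quinn | Research   


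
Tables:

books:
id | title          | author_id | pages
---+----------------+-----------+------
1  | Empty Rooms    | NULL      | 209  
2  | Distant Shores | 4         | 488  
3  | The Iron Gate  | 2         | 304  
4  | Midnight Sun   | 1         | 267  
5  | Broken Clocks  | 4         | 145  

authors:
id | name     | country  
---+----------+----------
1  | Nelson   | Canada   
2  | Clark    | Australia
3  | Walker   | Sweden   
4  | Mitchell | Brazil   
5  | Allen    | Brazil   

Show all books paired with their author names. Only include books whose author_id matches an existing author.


INNER JOIN keeps only books rows whose author_id matches an id in authors. Walk through each book:
  - book 1 (Empty Rooms): author_id=NULL, no match -> dropped
  - book 2 (Distant Shores): author_id=4 -> matches Mitchell
  - book 3 (The Iron Gate): author_id=2 -> matches Clark
  - book 4 (Midnight Sun): author_id=1 -> matches Nelson
  - book 5 (Broken Clocks): author_id=4 -> matches Mitchell
So 1 of 5 rows is dropped.

SQL:
SELECT a.title, b.name AS author
FROM books a
INNER JOIN authors b ON a.author_id = b.id

Result:
title          | author  
---------------+---------
Distant Shores | Mitchell
The Iron Gate  | Clark   
Midnight Sun   | Nelson  
Broken Clocks  | Mitchell


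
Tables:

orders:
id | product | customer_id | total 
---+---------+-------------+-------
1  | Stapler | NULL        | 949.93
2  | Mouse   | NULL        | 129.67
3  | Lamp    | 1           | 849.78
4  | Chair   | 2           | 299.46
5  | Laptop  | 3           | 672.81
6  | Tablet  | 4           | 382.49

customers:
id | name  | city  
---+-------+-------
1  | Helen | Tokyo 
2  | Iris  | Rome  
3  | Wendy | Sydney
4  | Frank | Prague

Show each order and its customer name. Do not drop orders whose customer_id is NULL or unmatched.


LEFT JOIN keeps every row from orders (the left table); where customer_id has no match in customers, the customer columns become NULL. Walk through each order:
  - order 1 (Stapler): customer_id=NULL, no match -> kept with NULL
  - order 2 (Mouse): customer_id=NULL, no match -> kept with NULL
  - order 3 (Lamp): customer_id=1 -> matches Helen
  - order 4 (Chair): customer_id=2 -> matches Iris
  - order 5 (Laptop): customer_id=3 -> matches Wendy
  - order 6 (Tablet): customer_id=4 -> matches Frank
All 6 rows appear; 2 have NULL customer.

SQL:
SELECT a.product, b.name AS customer
FROM orders a
LEFT JOIN customers b ON a.customer_id = b.id

Result:
product | customer
--------+---------
Stapler | NULL    
Mouse   | NULL    
Lamp    | Helen   
Chair   | Iris    
Laptop  | Wendy   
Tablet  | Frank   


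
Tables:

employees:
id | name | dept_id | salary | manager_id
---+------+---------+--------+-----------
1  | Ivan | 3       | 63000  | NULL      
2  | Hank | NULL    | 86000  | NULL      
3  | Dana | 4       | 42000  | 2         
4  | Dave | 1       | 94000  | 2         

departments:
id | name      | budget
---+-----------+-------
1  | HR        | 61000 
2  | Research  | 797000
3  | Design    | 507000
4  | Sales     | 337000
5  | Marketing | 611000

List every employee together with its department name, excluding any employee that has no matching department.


INNER JOIN keeps only employees rows whose dept_id matches an id in departments. Walk through each employee:
  - employee 1 (Ivan): dept_id=3 -> matches Design
  - employee 2 (Hank): dept_id=NULL, no match -> dropped
  - employee 3 (Dana): dept_id=4 -> matches Sales
  - employee 4 (Dave): dept_id=1 -> matches HR
So 1 of 4 rows is dropped.

SQL:
SELECT a.name, b.name AS department
FROM employees a
INNER JOIN departments b ON a.dept_id = b.id

Result:
name | department
-----+-----------
Ivan | Design    
Dana | Sales     
Dave | HR        


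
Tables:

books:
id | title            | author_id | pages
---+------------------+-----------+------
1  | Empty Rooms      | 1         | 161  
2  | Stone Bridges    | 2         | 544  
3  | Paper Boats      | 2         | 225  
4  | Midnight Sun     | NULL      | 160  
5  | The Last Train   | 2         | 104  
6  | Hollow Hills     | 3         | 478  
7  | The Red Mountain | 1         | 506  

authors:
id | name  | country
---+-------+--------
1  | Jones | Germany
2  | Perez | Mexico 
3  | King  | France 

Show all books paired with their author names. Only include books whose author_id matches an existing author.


INNER JOIN keeps only books rows whose author_id matches an id in authors. Walk through each book:
  - book 1 (Empty Rooms): author_id=1 -> matches Jones
  - book 2 (Stone Bridges): author_id=2 -> matches Perez
  - book 3 (Paper Boats): author_id=2 -> matches Perez
  - book 4 (Midnight Sun): author_id=NULL, no match -> dropped
  - book 5 (The Last Train): author_id=2 -> matches Perez
  - book 6 (Hollow Hills): author_id=3 -> matches King
  - book 7 (The Red Mountain): author_id=1 -> matches Jones
So 1 of 7 rows is dropped.

SQL:
SELECT a.title, b.name AS author
FROM books a
INNER JOIN authors b ON a.author_id = b.id

Result:
title            | author
-----------------+-------
Empty Rooms      | Jones 
Stone Bridges    | Perez 
Paper Boats      | Perez 
The Last Train   | Perez 
Hollow Hills     | King  
The Red Mountain | Jones 


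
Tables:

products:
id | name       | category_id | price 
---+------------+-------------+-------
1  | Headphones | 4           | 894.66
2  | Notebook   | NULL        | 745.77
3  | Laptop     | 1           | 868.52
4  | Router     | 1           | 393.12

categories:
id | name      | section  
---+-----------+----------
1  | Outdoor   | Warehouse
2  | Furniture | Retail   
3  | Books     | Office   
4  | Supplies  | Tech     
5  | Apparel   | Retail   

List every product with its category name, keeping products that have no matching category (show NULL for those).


LEFT JOIN keeps every row from products (the left table); where category_id has no match in categories, the category columns become NULL. Walk through each product:
  - product 1 (Headphones): category_id=4 -> matches Supplies
  - product 2 (Notebook): category_id=NULL, no match -> kept with NULL
  - product 3 (Laptop): category_id=1 -> matches Outdoor
  - product 4 (Router): category_id=1 -> matches Outdoor
All 4 rows appear; 1 has NULL category.

SQL:
SELECT a.name, b.name AS category
FROM products a
LEFT JOIN categories b ON a.category_id = b.id

Result:
name       | category
-----------+---------
Headphones | Supplies
Notebook   | NULL    
Laptop     | Outdoor 
Router     | Outdoor 


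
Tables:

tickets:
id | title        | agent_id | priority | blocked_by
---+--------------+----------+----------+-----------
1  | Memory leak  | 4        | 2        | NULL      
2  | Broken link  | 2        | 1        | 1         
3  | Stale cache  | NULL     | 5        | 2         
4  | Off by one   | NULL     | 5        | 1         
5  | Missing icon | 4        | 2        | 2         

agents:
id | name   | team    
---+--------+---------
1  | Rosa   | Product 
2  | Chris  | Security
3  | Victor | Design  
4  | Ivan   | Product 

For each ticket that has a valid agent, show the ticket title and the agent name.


INNER JOIN keeps only tickets rows whose agent_id matches an id in agents. Walk through each ticket:
  - ticket 1 (Memory leak): agent_id=4 -> matches Ivan
  - ticket 2 (Broken link): agent_id=2 -> matches Chris
  - ticket 3 (Stale cache): agent_id=NULL, no match -> dropped
  - ticket 4 (Off by one): agent_id=NULL, no match -> dropped
  - ticket 5 (Missing icon): agent_id=4 -> matches Ivan
So 2 of 5 rows are dropped.

SQL:
SELECT a.title, b.name AS agent
FROM tickets a
INNER JOIN agents b ON a.agent_id = b.id

Result:
title        | agent
-------------+------
Memory leak  | Ivan 
Broken link  | Chris
Missing icon | Ivan 


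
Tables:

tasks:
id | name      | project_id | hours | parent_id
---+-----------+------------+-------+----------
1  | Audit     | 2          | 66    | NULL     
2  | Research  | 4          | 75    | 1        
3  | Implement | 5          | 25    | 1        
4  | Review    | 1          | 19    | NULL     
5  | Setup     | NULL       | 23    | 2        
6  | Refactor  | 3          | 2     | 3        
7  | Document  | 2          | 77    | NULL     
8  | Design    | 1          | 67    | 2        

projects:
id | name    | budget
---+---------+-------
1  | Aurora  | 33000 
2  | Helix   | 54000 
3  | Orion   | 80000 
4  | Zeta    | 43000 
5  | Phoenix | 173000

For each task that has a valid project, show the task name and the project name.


INNER JOIN keeps only tasks rows whose project_id matches an id in projects. Walk through each task:
  - task 1 (Audit): project_id=2 -> matches Helix
  - task 2 (Research): project_id=4 -> matches Zeta
  - task 3 (Implement): project_id=5 -> matches Phoenix
  - task 4 (Review): project_id=1 -> matches Aurora
  - task 5 (Setup): project_id=NULL, no match -> dropped
  - task 6 (Refactor): project_id=3 -> matches Orion
  - task 7 (Document): project_id=2 -> matches Helix
  - task 8 (Design): project_id=1 -> matches Aurora
So 1 of 8 rows is dropped.

SQL:
SELECT a.name, b.name AS project
FROM tasks a
INNER JOIN projects b ON a.project_id = b.id

Result:
name      | project
----------+--------
Audit     | Helix  
Research  | Zeta   
Implement | Phoenix
Review    | Aurora 
Refactor  | Orion  
Document  | Helix  
Design    | Aurora 


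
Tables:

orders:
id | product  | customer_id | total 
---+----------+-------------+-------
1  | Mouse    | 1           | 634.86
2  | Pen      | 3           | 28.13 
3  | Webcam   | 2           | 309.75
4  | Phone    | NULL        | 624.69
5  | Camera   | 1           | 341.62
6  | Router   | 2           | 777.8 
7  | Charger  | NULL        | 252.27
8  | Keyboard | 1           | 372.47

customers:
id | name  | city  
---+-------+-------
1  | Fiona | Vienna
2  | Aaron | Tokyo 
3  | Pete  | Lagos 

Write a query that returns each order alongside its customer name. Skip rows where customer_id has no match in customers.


INNER JOIN keeps only orders rows whose customer_id matches an id in customers. Walk through each order:
  - order 1 (Mouse): customer_id=1 -> matches Fiona
  - order 2 (Pen): customer_id=3 -> matches Pete
  - order 3 (Webcam): customer_id=2 -> matches Aaron
  - order 4 (Phone): customer_id=NULL, no match -> dropped
  - order 5 (Camera): customer_id=1 -> matches Fiona
  - order 6 (Router): customer_id=2 -> matches Aaron
  - order 7 (Charger): customer_id=NULL, no match -> dropped
  - order 8 (Keyboard): customer_id=1 -> matches Fiona
So 2 of 8 rows are dropped.

SQL:
SELECT a.product, b.name AS customer
FROM orders a
INNER JOIN customers b ON a.customer_id = b.id

Result:
product  | customer
---------+---------
Mouse    | Fiona   
Pen      | Pete    
Webcam   | Aaron   
Camera   | Fiona   
Router   | Aaron   
Keyboard | Fiona   


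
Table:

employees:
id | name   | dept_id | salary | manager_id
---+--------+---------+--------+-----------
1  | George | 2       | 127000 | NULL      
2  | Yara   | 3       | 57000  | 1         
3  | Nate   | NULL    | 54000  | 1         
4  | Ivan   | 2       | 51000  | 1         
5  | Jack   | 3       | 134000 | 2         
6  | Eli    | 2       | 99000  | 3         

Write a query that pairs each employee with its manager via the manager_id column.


This is a self-join: employees is joined to a second copy of itself, matching each row's manager_id to another row's id. Use LEFT JOIN so rows with manager_id=NULL are kept.
  - employee 1 (George): manager_id=NULL -> NULL
  - employee 2 (Yara): manager_id=1 -> George
  - employee 3 (Nate): manager_id=1 -> George
  - employee 4 (Ivan): manager_id=1 -> George
  - employee 5 (Jack): manager_id=2 -> Yara
  - employee 6 (Eli): manager_id=3 -> Nate

SQL:
SELECT a.name AS item, b.name AS manager
FROM employees a
LEFT JOIN employees b ON a.manager_id = b.id

Result:
item   | manager
-------+--------
George | NULL   
Yara   | George 
Nate   | George 
Ivan   | George 
Jack   | Yara   
Eli    | Nate   
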